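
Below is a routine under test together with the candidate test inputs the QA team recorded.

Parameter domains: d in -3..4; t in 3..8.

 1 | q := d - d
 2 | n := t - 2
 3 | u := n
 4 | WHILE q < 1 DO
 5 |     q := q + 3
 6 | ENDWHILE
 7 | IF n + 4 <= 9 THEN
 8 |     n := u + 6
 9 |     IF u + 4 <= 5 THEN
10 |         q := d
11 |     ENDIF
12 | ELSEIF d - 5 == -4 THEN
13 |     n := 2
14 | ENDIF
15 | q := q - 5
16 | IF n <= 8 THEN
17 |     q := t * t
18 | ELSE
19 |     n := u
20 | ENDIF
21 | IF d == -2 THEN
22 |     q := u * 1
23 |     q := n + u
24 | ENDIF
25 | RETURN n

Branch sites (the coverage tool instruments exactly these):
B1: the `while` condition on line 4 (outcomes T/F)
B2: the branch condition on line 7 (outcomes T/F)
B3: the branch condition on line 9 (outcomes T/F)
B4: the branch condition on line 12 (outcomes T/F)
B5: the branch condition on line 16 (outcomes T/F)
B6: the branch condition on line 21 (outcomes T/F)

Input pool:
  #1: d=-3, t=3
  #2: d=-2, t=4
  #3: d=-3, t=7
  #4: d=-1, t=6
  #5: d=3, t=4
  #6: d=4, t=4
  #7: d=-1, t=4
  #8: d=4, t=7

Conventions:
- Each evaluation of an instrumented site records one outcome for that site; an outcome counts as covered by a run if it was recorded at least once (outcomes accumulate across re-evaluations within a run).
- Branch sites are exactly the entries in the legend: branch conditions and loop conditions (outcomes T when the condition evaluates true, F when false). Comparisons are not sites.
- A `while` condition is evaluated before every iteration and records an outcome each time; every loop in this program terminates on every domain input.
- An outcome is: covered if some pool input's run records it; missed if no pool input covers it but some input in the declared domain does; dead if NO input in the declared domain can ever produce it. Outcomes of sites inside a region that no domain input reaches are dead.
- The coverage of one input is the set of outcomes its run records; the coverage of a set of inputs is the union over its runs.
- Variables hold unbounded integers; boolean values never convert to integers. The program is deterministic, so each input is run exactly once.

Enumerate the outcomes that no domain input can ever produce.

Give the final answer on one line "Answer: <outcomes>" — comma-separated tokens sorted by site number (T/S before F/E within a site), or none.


checking every outcome against all 48 domain inputs:
  reachable outcomes have witnesses, e.g. B1=T (e.g. d=-3, t=3), B1=F (e.g. d=-3, t=3), B2=T (e.g. d=-3, t=3), B2=F (e.g. d=-3, t=8)
Answer: none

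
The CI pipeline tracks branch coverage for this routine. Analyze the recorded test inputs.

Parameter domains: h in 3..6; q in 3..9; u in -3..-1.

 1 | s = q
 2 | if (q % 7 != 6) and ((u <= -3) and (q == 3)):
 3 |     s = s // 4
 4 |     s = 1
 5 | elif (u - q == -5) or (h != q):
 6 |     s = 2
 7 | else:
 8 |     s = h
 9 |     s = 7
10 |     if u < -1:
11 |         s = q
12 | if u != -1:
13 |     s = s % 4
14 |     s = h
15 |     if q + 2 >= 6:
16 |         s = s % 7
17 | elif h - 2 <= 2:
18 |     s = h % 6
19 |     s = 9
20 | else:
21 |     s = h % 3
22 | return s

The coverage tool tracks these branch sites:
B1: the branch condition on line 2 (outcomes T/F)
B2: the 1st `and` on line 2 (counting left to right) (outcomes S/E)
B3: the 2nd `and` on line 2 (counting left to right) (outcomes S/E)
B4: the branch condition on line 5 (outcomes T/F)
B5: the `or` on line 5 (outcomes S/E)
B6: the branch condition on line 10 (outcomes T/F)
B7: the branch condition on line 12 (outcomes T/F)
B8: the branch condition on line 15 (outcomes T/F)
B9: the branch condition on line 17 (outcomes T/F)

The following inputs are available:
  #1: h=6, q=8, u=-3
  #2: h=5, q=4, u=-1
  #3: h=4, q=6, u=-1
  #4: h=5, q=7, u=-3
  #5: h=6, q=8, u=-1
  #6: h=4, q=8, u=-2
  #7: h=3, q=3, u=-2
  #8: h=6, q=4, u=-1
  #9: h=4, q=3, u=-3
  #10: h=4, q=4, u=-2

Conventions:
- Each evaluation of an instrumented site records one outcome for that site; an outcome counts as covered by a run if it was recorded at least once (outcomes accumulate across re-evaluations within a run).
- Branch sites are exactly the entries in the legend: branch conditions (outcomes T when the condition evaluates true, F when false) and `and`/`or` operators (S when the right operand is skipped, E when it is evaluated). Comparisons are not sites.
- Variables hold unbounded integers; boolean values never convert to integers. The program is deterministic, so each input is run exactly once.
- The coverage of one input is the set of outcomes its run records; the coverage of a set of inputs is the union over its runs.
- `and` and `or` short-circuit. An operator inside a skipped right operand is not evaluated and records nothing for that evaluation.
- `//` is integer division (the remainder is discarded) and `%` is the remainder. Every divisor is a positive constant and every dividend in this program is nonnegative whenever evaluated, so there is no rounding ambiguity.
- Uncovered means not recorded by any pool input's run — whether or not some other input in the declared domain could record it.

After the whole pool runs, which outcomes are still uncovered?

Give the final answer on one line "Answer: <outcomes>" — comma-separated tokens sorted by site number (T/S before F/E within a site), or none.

input #1, h=6, q=8, u=-3: events B2->E, B3->E, B1->F, B5->E, B4->T, B7->T, B8->T; outcomes B1=F, B2=E, B3=E, B4=T, B5=E, B7=T, B8=T
input #2, h=5, q=4, u=-1: events B2->E, B3->S, B1->F, B5->S, B4->T, B7->F, B9->F; outcomes B1=F, B2=E, B3=S, B4=T, B5=S, B7=F, B9=F
input #3, h=4, q=6, u=-1: events B2->S, B1->F, B5->E, B4->T, B7->F, B9->T; outcomes B1=F, B2=S, B4=T, B5=E, B7=F, B9=T
input #4, h=5, q=7, u=-3: events B2->E, B3->E, B1->F, B5->E, B4->T, B7->T, B8->T; outcomes B1=F, B2=E, B3=E, B4=T, B5=E, B7=T, B8=T
input #5, h=6, q=8, u=-1: events B2->E, B3->S, B1->F, B5->E, B4->T, B7->F, B9->F; outcomes B1=F, B2=E, B3=S, B4=T, B5=E, B7=F, B9=F
input #6, h=4, q=8, u=-2: events B2->E, B3->S, B1->F, B5->E, B4->T, B7->T, B8->T; outcomes B1=F, B2=E, B3=S, B4=T, B5=E, B7=T, B8=T
input #7, h=3, q=3, u=-2: events B2->E, B3->S, B1->F, B5->S, B4->T, B7->T, B8->F; outcomes B1=F, B2=E, B3=S, B4=T, B5=S, B7=T, B8=F
input #8, h=6, q=4, u=-1: events B2->E, B3->S, B1->F, B5->S, B4->T, B7->F, B9->F; outcomes B1=F, B2=E, B3=S, B4=T, B5=S, B7=F, B9=F
input #9, h=4, q=3, u=-3: events B2->E, B3->E, B1->T, B7->T, B8->F; outcomes B1=T, B2=E, B3=E, B7=T, B8=F
input #10, h=4, q=4, u=-2: events B2->E, B3->S, B1->F, B5->E, B4->F, B6->T, B7->T, B8->T; outcomes B1=F, B2=E, B3=S, B4=F, B5=E, B6=T, B7=T, B8=T
union over the pool: B1=T, B1=F, B2=S, B2=E, B3=S, B3=E, B4=T, B4=F, B5=S, B5=E, B6=T, B7=T, B7=F, B8=T, B8=F, B9=T, B9=F
uncovered (1 of 18): B6=F

Answer: B6=F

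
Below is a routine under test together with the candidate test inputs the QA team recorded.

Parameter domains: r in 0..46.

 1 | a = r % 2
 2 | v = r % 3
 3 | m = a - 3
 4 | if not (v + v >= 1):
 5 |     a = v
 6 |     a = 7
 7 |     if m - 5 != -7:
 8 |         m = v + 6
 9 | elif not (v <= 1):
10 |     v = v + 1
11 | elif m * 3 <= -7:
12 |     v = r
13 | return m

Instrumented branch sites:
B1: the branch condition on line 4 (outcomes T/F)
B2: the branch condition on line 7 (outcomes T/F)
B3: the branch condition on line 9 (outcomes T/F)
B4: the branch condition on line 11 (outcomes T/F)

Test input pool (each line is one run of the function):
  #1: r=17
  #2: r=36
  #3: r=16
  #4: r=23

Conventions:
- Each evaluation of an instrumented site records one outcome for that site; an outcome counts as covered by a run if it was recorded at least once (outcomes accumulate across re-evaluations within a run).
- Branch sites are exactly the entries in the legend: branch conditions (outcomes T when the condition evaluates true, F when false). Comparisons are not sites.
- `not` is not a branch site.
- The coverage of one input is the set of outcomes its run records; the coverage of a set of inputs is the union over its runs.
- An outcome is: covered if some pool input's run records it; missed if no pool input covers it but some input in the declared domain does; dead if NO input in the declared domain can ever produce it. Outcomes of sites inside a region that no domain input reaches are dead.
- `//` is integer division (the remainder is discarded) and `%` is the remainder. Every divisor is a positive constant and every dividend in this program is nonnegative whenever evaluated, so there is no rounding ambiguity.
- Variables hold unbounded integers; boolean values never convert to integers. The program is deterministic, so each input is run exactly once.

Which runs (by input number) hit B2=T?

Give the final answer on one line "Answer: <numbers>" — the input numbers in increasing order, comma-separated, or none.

input #1 (r=17): does not produce B2=T
input #2 (r=36): produces B2=T
input #3 (r=16): does not produce B2=T
input #4 (r=23): does not produce B2=T

Answer: 2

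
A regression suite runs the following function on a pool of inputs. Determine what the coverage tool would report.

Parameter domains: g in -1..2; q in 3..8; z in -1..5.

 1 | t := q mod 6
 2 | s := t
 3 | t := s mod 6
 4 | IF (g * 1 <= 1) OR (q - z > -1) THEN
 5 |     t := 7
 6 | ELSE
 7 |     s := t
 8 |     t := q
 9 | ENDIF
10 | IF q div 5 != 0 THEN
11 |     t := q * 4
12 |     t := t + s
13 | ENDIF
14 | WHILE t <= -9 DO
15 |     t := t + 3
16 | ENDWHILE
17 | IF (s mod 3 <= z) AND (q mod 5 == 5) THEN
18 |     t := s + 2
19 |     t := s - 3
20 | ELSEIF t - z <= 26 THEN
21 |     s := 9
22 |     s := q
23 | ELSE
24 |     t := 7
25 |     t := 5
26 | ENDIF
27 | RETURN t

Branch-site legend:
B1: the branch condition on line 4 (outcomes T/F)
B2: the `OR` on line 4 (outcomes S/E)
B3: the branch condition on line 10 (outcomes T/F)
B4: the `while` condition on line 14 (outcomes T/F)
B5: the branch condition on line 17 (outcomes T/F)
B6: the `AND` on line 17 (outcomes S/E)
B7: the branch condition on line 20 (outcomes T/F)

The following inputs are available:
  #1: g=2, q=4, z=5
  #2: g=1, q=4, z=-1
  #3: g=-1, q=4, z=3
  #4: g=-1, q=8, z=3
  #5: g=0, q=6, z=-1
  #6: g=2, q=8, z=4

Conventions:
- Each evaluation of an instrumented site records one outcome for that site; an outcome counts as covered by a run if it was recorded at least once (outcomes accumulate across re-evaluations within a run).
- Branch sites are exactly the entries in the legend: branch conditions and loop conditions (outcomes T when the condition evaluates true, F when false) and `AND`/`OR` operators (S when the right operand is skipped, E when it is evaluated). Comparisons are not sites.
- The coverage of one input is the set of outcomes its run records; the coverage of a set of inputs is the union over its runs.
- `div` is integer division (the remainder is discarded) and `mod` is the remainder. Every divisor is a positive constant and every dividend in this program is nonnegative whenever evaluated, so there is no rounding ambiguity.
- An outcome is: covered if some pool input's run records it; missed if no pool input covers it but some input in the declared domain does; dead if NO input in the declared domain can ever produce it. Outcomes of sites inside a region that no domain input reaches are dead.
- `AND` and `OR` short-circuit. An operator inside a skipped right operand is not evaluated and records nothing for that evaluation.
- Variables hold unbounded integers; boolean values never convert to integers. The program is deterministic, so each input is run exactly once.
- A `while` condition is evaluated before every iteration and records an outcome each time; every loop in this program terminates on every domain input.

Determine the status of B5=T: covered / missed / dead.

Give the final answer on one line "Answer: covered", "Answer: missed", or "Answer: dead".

no pool input records B5=T
checking all 168 inputs in the declared domain: B5=T is never recorded -> dead

Answer: dead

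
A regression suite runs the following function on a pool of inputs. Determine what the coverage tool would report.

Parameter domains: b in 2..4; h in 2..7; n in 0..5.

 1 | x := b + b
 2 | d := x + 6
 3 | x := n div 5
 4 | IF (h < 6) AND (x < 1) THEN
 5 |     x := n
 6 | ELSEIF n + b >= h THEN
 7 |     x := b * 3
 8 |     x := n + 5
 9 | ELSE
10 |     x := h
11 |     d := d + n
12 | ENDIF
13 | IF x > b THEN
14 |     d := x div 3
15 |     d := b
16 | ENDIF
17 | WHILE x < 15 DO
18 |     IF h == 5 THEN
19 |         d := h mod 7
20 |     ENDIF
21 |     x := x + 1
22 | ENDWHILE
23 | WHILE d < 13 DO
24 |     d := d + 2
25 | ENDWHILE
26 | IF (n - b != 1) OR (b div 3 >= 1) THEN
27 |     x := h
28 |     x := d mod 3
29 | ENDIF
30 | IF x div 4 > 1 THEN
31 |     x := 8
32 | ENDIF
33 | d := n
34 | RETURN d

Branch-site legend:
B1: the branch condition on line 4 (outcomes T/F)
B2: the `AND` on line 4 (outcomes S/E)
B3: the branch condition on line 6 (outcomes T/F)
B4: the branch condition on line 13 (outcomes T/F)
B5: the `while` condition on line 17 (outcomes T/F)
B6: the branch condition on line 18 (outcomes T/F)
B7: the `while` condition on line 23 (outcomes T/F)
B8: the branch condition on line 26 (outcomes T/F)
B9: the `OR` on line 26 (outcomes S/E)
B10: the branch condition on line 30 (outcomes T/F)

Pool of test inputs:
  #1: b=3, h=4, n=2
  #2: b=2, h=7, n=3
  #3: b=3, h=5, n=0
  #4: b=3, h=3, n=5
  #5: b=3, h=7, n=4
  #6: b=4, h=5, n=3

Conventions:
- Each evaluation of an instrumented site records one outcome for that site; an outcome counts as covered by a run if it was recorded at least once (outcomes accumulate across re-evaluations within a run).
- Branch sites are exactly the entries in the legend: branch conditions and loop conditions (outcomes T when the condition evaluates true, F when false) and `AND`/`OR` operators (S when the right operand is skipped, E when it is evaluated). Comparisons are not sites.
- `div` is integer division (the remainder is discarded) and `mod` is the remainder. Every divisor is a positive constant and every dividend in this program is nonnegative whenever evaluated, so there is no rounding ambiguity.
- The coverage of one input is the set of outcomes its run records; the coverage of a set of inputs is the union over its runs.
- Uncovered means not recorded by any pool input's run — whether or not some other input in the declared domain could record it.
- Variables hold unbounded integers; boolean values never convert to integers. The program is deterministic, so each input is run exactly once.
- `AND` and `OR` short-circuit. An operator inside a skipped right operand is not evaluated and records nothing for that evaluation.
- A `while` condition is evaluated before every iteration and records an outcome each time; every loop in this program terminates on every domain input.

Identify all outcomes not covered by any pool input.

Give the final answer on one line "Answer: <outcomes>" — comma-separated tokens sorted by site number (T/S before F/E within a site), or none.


input #1 (b=3, h=4, n=2): events B2->E, B1->T, B4->F, B5->T, B6->F, B5->T, B6->F, B5->T, B6->F, B5->T, B6->F, B5->T, B6->F, B5->T, ...; covers B1=T, B2=E, B4=F, B5=T, B5=F, B6=F, B7=T, B7=F, B8=T, B9=S, B10=F
input #2 (b=2, h=7, n=3): events B2->S, B1->F, B3->F, B4->T, B5->T, B6->F, B5->T, B6->F, B5->T, B6->F, B5->T, B6->F, B5->T, B6->F, ...; covers B1=F, B2=S, B3=F, B4=T, B5=T, B5=F, B6=F, B7=T, B7=F, B8=F, B9=E, B10=T
input #3 (b=3, h=5, n=0): events B2->E, B1->T, B4->F, B5->T, B6->T, B5->T, B6->T, B5->T, B6->T, B5->T, B6->T, B5->T, B6->T, B5->T, ...; covers B1=T, B2=E, B4=F, B5=T, B5=F, B6=T, B7=T, B7=F, B8=T, B9=S, B10=F
input #4 (b=3, h=3, n=5): events B2->E, B1->F, B3->T, B4->T, B5->T, B6->F, B5->T, B6->F, B5->T, B6->F, B5->T, B6->F, B5->T, B6->F, ...; covers B1=F, B2=E, B3=T, B4=T, B5=T, B5=F, B6=F, B7=T, B7=F, B8=T, B9=S, B10=F
input #5 (b=3, h=7, n=4): events B2->S, B1->F, B3->T, B4->T, B5->T, B6->F, B5->T, B6->F, B5->T, B6->F, B5->T, B6->F, B5->T, B6->F, ...; covers B1=F, B2=S, B3=T, B4=T, B5=T, B5=F, B6=F, B7=T, B7=F, B8=T, B9=E, B10=F
input #6 (b=4, h=5, n=3): events B2->E, B1->T, B4->F, B5->T, B6->T, B5->T, B6->T, B5->T, B6->T, B5->T, B6->T, B5->T, B6->T, B5->T, ...; covers B1=T, B2=E, B4=F, B5=T, B5=F, B6=T, B7=T, B7=F, B8=T, B9=S, B10=F
union over the pool: B1=T, B1=F, B2=S, B2=E, B3=T, B3=F, B4=T, B4=F, B5=T, B5=F, B6=T, B6=F, B7=T, B7=F, B8=T, B8=F, B9=S, B9=E, B10=T, B10=F
uncovered (0 of 20): none
Answer: none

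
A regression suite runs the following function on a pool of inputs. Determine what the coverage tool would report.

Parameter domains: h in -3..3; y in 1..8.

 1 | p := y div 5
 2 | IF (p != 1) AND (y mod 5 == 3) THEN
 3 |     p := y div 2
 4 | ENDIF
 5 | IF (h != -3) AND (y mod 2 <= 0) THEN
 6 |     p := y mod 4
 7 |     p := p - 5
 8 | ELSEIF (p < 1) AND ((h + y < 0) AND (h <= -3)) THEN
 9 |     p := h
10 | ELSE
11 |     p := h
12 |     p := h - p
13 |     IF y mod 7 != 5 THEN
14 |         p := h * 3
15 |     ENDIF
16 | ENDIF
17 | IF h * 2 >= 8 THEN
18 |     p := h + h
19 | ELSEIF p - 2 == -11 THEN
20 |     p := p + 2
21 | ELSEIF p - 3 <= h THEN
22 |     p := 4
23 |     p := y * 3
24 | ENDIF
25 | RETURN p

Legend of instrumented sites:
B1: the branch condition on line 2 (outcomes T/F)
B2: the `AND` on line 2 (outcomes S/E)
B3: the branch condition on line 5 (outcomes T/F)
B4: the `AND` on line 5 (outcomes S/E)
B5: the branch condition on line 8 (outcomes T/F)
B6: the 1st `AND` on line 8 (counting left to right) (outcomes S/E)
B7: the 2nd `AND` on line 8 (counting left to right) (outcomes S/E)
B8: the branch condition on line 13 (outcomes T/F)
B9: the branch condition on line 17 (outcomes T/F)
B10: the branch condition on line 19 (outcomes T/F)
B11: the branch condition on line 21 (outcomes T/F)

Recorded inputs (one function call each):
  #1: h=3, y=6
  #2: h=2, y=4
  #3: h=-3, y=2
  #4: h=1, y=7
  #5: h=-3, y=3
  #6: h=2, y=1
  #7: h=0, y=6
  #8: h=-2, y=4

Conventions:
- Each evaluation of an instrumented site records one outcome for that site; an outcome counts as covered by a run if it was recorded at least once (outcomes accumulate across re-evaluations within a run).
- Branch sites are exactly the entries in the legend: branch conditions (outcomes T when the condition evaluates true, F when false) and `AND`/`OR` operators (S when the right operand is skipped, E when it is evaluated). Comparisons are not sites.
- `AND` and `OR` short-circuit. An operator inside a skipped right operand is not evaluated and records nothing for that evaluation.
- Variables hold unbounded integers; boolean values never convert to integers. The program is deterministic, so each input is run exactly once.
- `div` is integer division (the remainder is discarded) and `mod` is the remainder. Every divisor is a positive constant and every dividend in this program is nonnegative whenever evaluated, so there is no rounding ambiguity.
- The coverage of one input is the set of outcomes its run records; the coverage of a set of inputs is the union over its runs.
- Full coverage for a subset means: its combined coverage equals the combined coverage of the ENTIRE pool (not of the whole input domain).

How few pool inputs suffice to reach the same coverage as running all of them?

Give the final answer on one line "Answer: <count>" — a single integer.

test 1 (h=3, y=6) hits B1=F, B2=S, B3=T, B4=E, B9=F, B10=F, B11=T
test 2 (h=2, y=4) hits B1=F, B2=E, B3=T, B4=E, B9=F, B10=F, B11=T
test 3 (h=-3, y=2) hits B1=F, B2=E, B3=F, B4=S, B5=T, B6=E, B7=E, B9=F, B10=F, B11=T
test 4 (h=1, y=7) hits B1=F, B2=S, B3=F, B4=E, B5=F, B6=S, B8=T, B9=F, B10=F, B11=T
test 5 (h=-3, y=3) hits B1=T, B2=E, B3=F, B4=S, B5=F, B6=S, B8=T, B9=F, B10=T
test 6 (h=2, y=1) hits B1=F, B2=E, B3=F, B4=E, B5=F, B6=E, B7=S, B8=T, B9=F, B10=F, B11=F
test 7 (h=0, y=6) hits B1=F, B2=S, B3=T, B4=E, B9=F, B10=F, B11=T
test 8 (h=-2, y=4) hits B1=F, B2=E, B3=T, B4=E, B9=F, B10=F, B11=T
the full pool covers 20 outcomes: B1=T, B1=F, B2=S, B2=E, B3=T, B3=F, B4=S, B4=E, B5=T, B5=F, B6=S, B6=E, B7=S, B7=E, B8=T, B9=F, B10=T, B10=F, B11=T, B11=F
checked all size-1 subsets: none covers 20 outcomes (max 11/20)
checked all size-2 subsets: none covers 20 outcomes (max 15/20)
checked all size-3 subsets: none covers 20 outcomes (max 18/20)
the canonical winner is {1, 3, 5, 6}: size 4, full 20-outcome coverage, earliest index list among size-4 covers

Answer: 4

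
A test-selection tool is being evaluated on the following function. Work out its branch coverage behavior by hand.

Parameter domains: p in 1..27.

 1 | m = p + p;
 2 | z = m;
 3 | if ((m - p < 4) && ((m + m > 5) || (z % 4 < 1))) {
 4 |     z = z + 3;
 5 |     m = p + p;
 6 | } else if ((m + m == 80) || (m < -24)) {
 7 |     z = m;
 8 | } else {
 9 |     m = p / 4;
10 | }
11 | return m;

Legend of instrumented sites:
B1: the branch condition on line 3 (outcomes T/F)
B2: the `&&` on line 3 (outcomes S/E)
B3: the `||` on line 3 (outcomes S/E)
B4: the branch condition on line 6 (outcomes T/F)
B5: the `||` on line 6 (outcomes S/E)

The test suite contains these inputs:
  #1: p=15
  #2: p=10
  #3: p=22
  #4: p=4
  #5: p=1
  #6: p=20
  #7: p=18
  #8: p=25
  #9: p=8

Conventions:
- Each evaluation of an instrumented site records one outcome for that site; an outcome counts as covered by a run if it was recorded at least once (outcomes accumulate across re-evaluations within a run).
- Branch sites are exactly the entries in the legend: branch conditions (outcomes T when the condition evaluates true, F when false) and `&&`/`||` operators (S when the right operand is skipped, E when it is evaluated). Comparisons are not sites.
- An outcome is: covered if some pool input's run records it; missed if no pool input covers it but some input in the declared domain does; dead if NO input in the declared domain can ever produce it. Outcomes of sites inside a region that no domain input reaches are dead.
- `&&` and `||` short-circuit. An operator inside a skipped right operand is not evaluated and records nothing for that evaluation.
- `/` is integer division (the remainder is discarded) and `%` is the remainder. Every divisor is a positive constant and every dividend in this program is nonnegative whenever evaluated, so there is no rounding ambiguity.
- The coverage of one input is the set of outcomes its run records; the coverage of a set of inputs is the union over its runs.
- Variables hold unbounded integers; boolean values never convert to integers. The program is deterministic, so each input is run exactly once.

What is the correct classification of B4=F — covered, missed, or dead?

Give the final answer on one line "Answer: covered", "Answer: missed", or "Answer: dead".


B4=F is recorded by pool input(s) 1, 2, 3, 4, 5, 7, 8, 9 -> covered
Answer: covered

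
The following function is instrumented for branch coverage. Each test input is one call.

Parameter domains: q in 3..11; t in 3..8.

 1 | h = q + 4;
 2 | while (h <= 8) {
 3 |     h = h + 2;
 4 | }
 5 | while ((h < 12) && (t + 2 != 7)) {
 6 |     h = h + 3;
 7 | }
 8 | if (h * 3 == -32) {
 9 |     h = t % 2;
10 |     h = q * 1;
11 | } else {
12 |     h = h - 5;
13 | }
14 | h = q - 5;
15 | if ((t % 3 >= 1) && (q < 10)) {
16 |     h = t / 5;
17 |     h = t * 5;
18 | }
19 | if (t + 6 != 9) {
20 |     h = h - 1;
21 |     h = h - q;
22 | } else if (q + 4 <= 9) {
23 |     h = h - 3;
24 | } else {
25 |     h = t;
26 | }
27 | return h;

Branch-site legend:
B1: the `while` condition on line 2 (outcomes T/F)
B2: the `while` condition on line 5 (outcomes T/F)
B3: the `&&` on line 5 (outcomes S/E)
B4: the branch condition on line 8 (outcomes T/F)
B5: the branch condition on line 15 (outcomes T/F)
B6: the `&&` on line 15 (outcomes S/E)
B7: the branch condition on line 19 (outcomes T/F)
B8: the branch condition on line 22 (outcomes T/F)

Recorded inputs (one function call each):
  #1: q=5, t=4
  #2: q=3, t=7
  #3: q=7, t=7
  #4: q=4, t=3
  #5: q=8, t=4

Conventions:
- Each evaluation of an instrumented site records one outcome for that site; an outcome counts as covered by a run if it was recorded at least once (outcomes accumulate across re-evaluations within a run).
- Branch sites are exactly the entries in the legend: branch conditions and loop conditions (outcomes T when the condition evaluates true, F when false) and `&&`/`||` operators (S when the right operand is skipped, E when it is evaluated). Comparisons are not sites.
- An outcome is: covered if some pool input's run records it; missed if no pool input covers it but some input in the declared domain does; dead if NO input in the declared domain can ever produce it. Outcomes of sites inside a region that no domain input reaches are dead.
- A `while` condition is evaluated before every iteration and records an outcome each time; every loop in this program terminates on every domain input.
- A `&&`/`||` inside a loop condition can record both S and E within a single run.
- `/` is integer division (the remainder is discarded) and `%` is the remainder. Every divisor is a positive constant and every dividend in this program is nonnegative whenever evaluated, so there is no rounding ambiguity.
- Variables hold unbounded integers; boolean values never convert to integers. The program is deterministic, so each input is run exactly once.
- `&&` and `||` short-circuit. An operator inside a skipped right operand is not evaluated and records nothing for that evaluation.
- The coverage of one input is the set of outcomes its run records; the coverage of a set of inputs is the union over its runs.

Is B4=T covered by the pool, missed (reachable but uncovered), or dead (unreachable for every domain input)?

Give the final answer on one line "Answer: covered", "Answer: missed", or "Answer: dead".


no pool input records B4=T
checking all 54 inputs in the declared domain: B4=T is never recorded -> dead
Answer: dead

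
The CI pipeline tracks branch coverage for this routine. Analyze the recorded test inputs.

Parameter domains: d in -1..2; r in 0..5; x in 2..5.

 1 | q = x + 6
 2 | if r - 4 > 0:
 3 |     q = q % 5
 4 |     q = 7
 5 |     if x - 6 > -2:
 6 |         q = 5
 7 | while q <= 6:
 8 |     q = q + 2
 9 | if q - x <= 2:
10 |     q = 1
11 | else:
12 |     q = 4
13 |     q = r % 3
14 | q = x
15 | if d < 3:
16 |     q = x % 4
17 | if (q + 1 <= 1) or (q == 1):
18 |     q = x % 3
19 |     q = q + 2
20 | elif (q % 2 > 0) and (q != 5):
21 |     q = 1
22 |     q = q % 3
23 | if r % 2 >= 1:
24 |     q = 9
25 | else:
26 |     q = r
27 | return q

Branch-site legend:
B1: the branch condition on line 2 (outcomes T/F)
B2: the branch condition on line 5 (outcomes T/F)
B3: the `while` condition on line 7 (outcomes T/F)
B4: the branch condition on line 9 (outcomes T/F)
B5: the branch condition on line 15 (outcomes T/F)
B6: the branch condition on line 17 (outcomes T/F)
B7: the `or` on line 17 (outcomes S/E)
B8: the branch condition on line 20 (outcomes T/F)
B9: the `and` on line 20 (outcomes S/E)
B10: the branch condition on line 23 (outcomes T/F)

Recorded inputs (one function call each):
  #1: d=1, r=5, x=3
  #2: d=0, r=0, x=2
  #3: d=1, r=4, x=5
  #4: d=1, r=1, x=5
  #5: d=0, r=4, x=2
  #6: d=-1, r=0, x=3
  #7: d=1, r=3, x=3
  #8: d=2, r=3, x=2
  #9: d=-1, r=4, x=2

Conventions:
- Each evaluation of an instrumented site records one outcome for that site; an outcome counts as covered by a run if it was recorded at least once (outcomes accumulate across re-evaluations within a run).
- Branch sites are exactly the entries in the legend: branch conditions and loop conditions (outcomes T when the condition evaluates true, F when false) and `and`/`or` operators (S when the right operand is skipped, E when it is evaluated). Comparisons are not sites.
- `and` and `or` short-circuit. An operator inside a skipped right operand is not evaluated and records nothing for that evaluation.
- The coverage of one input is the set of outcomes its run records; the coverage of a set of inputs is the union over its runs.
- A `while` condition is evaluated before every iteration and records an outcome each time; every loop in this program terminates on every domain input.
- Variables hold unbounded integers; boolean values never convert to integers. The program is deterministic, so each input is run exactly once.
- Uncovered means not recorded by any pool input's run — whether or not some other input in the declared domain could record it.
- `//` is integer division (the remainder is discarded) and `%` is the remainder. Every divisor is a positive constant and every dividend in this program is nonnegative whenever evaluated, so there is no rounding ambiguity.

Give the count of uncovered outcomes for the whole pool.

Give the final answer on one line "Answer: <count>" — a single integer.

test 1 (d=1, r=5, x=3) fires B1->T, B2->F, B3->F, B4->F, B5->T, B7->E, B6->F, B9->E, B8->T, B10->T; hits B1=T, B2=F, B3=F, B4=F, B5=T, B6=F, B7=E, B8=T, B9=E, B10=T
test 2 (d=0, r=0, x=2) fires B1->F, B3->F, B4->F, B5->T, B7->E, B6->F, B9->S, B8->F, B10->F; hits B1=F, B3=F, B4=F, B5=T, B6=F, B7=E, B8=F, B9=S, B10=F
test 3 (d=1, r=4, x=5) fires B1->F, B3->F, B4->F, B5->T, B7->E, B6->T, B10->F; hits B1=F, B3=F, B4=F, B5=T, B6=T, B7=E, B10=F
test 4 (d=1, r=1, x=5) fires B1->F, B3->F, B4->F, B5->T, B7->E, B6->T, B10->T; hits B1=F, B3=F, B4=F, B5=T, B6=T, B7=E, B10=T
test 5 (d=0, r=4, x=2) fires B1->F, B3->F, B4->F, B5->T, B7->E, B6->F, B9->S, B8->F, B10->F; hits B1=F, B3=F, B4=F, B5=T, B6=F, B7=E, B8=F, B9=S, B10=F
test 6 (d=-1, r=0, x=3) fires B1->F, B3->F, B4->F, B5->T, B7->E, B6->F, B9->E, B8->T, B10->F; hits B1=F, B3=F, B4=F, B5=T, B6=F, B7=E, B8=T, B9=E, B10=F
test 7 (d=1, r=3, x=3) fires B1->F, B3->F, B4->F, B5->T, B7->E, B6->F, B9->E, B8->T, B10->T; hits B1=F, B3=F, B4=F, B5=T, B6=F, B7=E, B8=T, B9=E, B10=T
test 8 (d=2, r=3, x=2) fires B1->F, B3->F, B4->F, B5->T, B7->E, B6->F, B9->S, B8->F, B10->T; hits B1=F, B3=F, B4=F, B5=T, B6=F, B7=E, B8=F, B9=S, B10=T
test 9 (d=-1, r=4, x=2) fires B1->F, B3->F, B4->F, B5->T, B7->E, B6->F, B9->S, B8->F, B10->F; hits B1=F, B3=F, B4=F, B5=T, B6=F, B7=E, B8=F, B9=S, B10=F
union over the pool: B1=T, B1=F, B2=F, B3=F, B4=F, B5=T, B6=T, B6=F, B7=E, B8=T, B8=F, B9=S, B9=E, B10=T, B10=F
uncovered (5 of 20): B2=T, B3=T, B4=T, B5=F, B7=S

Answer: 5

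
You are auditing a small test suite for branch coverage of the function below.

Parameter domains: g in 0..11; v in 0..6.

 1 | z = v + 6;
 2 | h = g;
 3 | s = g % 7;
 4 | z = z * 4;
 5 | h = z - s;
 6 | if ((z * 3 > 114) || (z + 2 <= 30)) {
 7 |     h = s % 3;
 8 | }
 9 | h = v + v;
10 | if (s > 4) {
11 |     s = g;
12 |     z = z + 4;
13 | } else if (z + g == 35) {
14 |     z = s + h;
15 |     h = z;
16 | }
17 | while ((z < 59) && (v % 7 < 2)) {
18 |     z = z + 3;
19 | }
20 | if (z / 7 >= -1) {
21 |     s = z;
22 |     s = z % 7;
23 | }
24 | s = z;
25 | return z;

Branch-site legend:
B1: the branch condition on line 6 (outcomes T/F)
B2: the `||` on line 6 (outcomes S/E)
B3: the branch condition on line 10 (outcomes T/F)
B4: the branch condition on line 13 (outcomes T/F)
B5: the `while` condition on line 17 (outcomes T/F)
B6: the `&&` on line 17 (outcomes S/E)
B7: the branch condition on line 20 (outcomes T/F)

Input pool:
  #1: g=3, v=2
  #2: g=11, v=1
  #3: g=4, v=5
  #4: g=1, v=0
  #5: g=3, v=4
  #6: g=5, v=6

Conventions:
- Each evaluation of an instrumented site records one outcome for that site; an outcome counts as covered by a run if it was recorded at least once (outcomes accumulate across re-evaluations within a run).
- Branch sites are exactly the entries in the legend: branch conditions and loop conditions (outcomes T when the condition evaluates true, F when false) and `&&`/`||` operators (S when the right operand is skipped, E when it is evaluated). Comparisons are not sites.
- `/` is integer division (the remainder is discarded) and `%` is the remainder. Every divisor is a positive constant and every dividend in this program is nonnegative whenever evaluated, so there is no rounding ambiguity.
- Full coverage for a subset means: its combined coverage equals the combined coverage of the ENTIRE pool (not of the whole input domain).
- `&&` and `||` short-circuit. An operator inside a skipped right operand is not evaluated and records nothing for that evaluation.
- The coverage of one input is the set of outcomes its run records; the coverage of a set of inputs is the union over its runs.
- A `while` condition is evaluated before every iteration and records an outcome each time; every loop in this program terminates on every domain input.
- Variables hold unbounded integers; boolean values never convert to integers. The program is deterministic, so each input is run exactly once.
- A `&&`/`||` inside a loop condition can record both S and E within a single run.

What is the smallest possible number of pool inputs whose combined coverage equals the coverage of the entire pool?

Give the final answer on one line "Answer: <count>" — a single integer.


test 1 (g=3, v=2) fires B2->E, B1->F, B3->F, B4->T, B6->E, B5->F, B7->T; hits B1=F, B2=E, B3=F, B4=T, B5=F, B6=E, B7=T
test 2 (g=11, v=1) fires B2->E, B1->T, B3->F, B4->F, B6->E, B5->T, B6->E, B5->T, B6->E, B5->T, B6->E, B5->T, B6->E, B5->T, ...; hits B1=T, B2=E, B3=F, B4=F, B5=T, B5=F, B6=S, B6=E, B7=T
test 3 (g=4, v=5) fires B2->S, B1->T, B3->F, B4->F, B6->E, B5->F, B7->T; hits B1=T, B2=S, B3=F, B4=F, B5=F, B6=E, B7=T
test 4 (g=1, v=0) fires B2->E, B1->T, B3->F, B4->F, B6->E, B5->T, B6->E, B5->T, B6->E, B5->T, B6->E, B5->T, B6->E, B5->T, ...; hits B1=T, B2=E, B3=F, B4=F, B5=T, B5=F, B6=S, B6=E, B7=T
test 5 (g=3, v=4) fires B2->S, B1->T, B3->F, B4->F, B6->E, B5->F, B7->T; hits B1=T, B2=S, B3=F, B4=F, B5=F, B6=E, B7=T
test 6 (g=5, v=6) fires B2->S, B1->T, B3->T, B6->E, B5->F, B7->T; hits B1=T, B2=S, B3=T, B5=F, B6=E, B7=T
pool-wide coverage (13 outcomes): B1=T, B1=F, B2=S, B2=E, B3=T, B3=F, B4=T, B4=F, B5=T, B5=F, B6=S, B6=E, B7=T
no size-1 subset reaches all 13 outcomes (best union: 9/13)
no size-2 subset reaches all 13 outcomes (best union: 11/13)
size 3: inputs {1, 2, 6} cover all 13 outcomes, and no lexicographically smaller subset of this size does
Answer: 3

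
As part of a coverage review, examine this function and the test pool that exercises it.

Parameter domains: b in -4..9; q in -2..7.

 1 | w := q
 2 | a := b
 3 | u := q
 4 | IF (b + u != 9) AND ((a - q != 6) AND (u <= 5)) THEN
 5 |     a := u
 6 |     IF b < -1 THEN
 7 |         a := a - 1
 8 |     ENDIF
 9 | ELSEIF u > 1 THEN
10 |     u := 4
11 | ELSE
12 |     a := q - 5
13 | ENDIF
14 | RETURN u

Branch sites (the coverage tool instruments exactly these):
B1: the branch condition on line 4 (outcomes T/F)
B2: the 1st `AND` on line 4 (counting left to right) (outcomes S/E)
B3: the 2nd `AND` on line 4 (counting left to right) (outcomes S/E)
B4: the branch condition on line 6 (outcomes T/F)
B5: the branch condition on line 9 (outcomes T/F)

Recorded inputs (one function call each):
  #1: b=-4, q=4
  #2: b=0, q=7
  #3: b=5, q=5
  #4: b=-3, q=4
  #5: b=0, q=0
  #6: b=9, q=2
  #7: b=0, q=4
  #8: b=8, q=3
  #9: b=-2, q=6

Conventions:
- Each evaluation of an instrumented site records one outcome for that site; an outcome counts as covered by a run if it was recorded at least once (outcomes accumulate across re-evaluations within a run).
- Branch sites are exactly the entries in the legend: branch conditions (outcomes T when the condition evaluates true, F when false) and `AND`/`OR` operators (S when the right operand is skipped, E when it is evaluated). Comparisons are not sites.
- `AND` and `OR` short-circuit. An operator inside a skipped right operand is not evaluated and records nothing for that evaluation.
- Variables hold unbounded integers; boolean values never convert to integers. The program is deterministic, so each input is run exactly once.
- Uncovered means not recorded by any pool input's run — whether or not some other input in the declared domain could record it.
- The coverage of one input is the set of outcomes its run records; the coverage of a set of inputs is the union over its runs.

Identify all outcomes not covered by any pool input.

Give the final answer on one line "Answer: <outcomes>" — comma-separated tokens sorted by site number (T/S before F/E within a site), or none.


input #1 (b=-4, q=4): events B2->E, B3->E, B1->T, B4->T; covers B1=T, B2=E, B3=E, B4=T
input #2 (b=0, q=7): events B2->E, B3->E, B1->F, B5->T; covers B1=F, B2=E, B3=E, B5=T
input #3 (b=5, q=5): events B2->E, B3->E, B1->T, B4->F; covers B1=T, B2=E, B3=E, B4=F
input #4 (b=-3, q=4): events B2->E, B3->E, B1->T, B4->T; covers B1=T, B2=E, B3=E, B4=T
input #5 (b=0, q=0): events B2->E, B3->E, B1->T, B4->F; covers B1=T, B2=E, B3=E, B4=F
input #6 (b=9, q=2): events B2->E, B3->E, B1->T, B4->F; covers B1=T, B2=E, B3=E, B4=F
input #7 (b=0, q=4): events B2->E, B3->E, B1->T, B4->F; covers B1=T, B2=E, B3=E, B4=F
input #8 (b=8, q=3): events B2->E, B3->E, B1->T, B4->F; covers B1=T, B2=E, B3=E, B4=F
input #9 (b=-2, q=6): events B2->E, B3->E, B1->F, B5->T; covers B1=F, B2=E, B3=E, B5=T
union over the pool: B1=T, B1=F, B2=E, B3=E, B4=T, B4=F, B5=T
uncovered (3 of 10): B2=S, B3=S, B5=F
Answer: B2=S, B3=S, B5=F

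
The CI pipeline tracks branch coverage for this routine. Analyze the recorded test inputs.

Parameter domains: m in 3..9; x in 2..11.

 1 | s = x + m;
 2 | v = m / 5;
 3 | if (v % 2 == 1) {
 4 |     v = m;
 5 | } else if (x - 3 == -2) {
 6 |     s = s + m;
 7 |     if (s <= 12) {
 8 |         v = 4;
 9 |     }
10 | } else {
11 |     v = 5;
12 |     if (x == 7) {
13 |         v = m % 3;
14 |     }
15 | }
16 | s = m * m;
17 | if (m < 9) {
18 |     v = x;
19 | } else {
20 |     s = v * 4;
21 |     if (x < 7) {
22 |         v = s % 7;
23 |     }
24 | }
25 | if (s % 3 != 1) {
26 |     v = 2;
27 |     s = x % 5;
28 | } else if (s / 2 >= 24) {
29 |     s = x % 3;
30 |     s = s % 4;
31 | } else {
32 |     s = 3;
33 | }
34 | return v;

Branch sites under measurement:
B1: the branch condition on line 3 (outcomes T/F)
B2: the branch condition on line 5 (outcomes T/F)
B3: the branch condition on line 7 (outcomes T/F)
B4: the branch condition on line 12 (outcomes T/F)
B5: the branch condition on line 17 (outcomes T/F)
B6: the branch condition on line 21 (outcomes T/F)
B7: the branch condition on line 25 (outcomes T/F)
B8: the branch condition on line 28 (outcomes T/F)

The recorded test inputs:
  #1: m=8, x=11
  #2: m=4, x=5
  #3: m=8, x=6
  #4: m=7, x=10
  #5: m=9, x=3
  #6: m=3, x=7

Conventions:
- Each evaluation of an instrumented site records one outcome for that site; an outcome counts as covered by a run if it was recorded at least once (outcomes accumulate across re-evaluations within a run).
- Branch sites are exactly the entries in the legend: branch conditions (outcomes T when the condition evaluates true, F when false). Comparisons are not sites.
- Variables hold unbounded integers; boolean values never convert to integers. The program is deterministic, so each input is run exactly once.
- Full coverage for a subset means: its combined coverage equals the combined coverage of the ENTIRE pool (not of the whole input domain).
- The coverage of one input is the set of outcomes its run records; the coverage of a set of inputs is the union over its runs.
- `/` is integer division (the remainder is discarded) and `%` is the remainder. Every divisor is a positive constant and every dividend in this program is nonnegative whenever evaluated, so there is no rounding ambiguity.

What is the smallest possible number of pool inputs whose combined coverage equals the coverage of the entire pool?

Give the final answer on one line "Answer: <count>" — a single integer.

#1 (m=8, x=11) -> B1->T, B5->T, B7->F, B8->T; covered: B1=T, B5=T, B7=F, B8=T
#2 (m=4, x=5) -> B1->F, B2->F, B4->F, B5->T, B7->F, B8->F; covered: B1=F, B2=F, B4=F, B5=T, B7=F, B8=F
#3 (m=8, x=6) -> B1->T, B5->T, B7->F, B8->T; covered: B1=T, B5=T, B7=F, B8=T
#4 (m=7, x=10) -> B1->T, B5->T, B7->F, B8->T; covered: B1=T, B5=T, B7=F, B8=T
#5 (m=9, x=3) -> B1->T, B5->F, B6->T, B7->T; covered: B1=T, B5=F, B6=T, B7=T
#6 (m=3, x=7) -> B1->F, B2->F, B4->T, B5->T, B7->T; covered: B1=F, B2=F, B4=T, B5=T, B7=T
together the pool reaches 12 outcomes: B1=T, B1=F, B2=F, B4=T, B4=F, B5=T, B5=F, B6=T, B7=T, B7=F, B8=T, B8=F
every size-1 subset falls short of the 12 outcomes (best: 6/12)
every size-2 subset falls short of the 12 outcomes (best: 10/12)
every size-3 subset falls short of the 12 outcomes (best: 11/12)
size 4: inputs {1, 2, 5, 6} cover all 12 outcomes, and no lexicographically smaller subset of this size does

Answer: 4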